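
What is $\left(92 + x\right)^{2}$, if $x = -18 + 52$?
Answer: $15876$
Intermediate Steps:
$x = 34$
$\left(92 + x\right)^{2} = \left(92 + 34\right)^{2} = 126^{2} = 15876$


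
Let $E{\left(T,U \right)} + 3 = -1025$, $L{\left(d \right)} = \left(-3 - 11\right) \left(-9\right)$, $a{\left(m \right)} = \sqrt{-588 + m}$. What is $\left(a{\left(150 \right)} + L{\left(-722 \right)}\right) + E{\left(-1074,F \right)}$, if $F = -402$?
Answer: $-902 + i \sqrt{438} \approx -902.0 + 20.928 i$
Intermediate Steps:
$L{\left(d \right)} = 126$ ($L{\left(d \right)} = \left(-14\right) \left(-9\right) = 126$)
$E{\left(T,U \right)} = -1028$ ($E{\left(T,U \right)} = -3 - 1025 = -1028$)
$\left(a{\left(150 \right)} + L{\left(-722 \right)}\right) + E{\left(-1074,F \right)} = \left(\sqrt{-588 + 150} + 126\right) - 1028 = \left(\sqrt{-438} + 126\right) - 1028 = \left(i \sqrt{438} + 126\right) - 1028 = \left(126 + i \sqrt{438}\right) - 1028 = -902 + i \sqrt{438}$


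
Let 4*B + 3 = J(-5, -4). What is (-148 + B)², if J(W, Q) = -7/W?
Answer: 550564/25 ≈ 22023.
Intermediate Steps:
B = -⅖ (B = -¾ + (-7/(-5))/4 = -¾ + (-7*(-⅕))/4 = -¾ + (¼)*(7/5) = -¾ + 7/20 = -⅖ ≈ -0.40000)
(-148 + B)² = (-148 - ⅖)² = (-742/5)² = 550564/25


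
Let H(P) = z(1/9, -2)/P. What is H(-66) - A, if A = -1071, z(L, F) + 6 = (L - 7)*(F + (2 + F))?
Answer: 318052/297 ≈ 1070.9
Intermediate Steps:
z(L, F) = -6 + (-7 + L)*(2 + 2*F) (z(L, F) = -6 + (L - 7)*(F + (2 + F)) = -6 + (-7 + L)*(2 + 2*F))
H(P) = 70/(9*P) (H(P) = (-20 - 14*(-2) + 2/9 + 2*(-2)/9)/P = (-20 + 28 + 2*(⅑) + 2*(-2)*(⅑))/P = (-20 + 28 + 2/9 - 4/9)/P = 70/(9*P))
H(-66) - A = (70/9)/(-66) - 1*(-1071) = (70/9)*(-1/66) + 1071 = -35/297 + 1071 = 318052/297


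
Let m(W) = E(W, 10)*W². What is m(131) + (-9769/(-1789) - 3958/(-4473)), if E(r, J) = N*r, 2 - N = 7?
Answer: -89948284502036/8002197 ≈ -1.1240e+7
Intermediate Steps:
N = -5 (N = 2 - 1*7 = 2 - 7 = -5)
E(r, J) = -5*r
m(W) = -5*W³ (m(W) = (-5*W)*W² = -5*W³)
m(131) + (-9769/(-1789) - 3958/(-4473)) = -5*131³ + (-9769/(-1789) - 3958/(-4473)) = -5*2248091 + (-9769*(-1/1789) - 3958*(-1/4473)) = -11240455 + (9769/1789 + 3958/4473) = -11240455 + 50777599/8002197 = -89948284502036/8002197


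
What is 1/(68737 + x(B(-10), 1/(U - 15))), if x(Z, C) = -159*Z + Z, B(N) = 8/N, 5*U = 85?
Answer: 5/344317 ≈ 1.4522e-5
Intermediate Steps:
U = 17 (U = (1/5)*85 = 17)
x(Z, C) = -158*Z
1/(68737 + x(B(-10), 1/(U - 15))) = 1/(68737 - 1264/(-10)) = 1/(68737 - 1264*(-1)/10) = 1/(68737 - 158*(-4/5)) = 1/(68737 + 632/5) = 1/(344317/5) = 5/344317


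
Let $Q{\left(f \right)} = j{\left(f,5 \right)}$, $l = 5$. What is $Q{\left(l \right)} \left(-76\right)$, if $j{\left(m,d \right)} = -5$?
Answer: $380$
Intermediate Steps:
$Q{\left(f \right)} = -5$
$Q{\left(l \right)} \left(-76\right) = \left(-5\right) \left(-76\right) = 380$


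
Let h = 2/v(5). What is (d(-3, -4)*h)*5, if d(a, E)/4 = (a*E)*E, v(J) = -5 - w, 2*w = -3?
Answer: 3840/7 ≈ 548.57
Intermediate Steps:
w = -3/2 (w = (½)*(-3) = -3/2 ≈ -1.5000)
v(J) = -7/2 (v(J) = -5 - 1*(-3/2) = -5 + 3/2 = -7/2)
d(a, E) = 4*a*E² (d(a, E) = 4*((a*E)*E) = 4*((E*a)*E) = 4*(a*E²) = 4*a*E²)
h = -4/7 (h = 2/(-7/2) = 2*(-2/7) = -4/7 ≈ -0.57143)
(d(-3, -4)*h)*5 = ((4*(-3)*(-4)²)*(-4/7))*5 = ((4*(-3)*16)*(-4/7))*5 = -192*(-4/7)*5 = (768/7)*5 = 3840/7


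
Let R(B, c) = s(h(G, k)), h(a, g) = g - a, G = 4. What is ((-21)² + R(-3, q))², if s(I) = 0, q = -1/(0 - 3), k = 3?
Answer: 194481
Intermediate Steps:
q = ⅓ (q = -1/(-3) = -1*(-⅓) = ⅓ ≈ 0.33333)
R(B, c) = 0
((-21)² + R(-3, q))² = ((-21)² + 0)² = (441 + 0)² = 441² = 194481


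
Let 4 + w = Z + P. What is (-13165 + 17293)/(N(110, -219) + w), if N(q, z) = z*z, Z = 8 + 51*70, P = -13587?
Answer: 1032/9487 ≈ 0.10878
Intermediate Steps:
Z = 3578 (Z = 8 + 3570 = 3578)
w = -10013 (w = -4 + (3578 - 13587) = -4 - 10009 = -10013)
N(q, z) = z**2
(-13165 + 17293)/(N(110, -219) + w) = (-13165 + 17293)/((-219)**2 - 10013) = 4128/(47961 - 10013) = 4128/37948 = 4128*(1/37948) = 1032/9487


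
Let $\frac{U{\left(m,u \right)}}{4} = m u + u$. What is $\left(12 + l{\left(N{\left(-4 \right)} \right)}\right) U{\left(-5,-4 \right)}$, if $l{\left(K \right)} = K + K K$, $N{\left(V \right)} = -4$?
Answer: $1536$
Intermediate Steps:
$l{\left(K \right)} = K + K^{2}$
$U{\left(m,u \right)} = 4 u + 4 m u$ ($U{\left(m,u \right)} = 4 \left(m u + u\right) = 4 \left(u + m u\right) = 4 u + 4 m u$)
$\left(12 + l{\left(N{\left(-4 \right)} \right)}\right) U{\left(-5,-4 \right)} = \left(12 - 4 \left(1 - 4\right)\right) 4 \left(-4\right) \left(1 - 5\right) = \left(12 - -12\right) 4 \left(-4\right) \left(-4\right) = \left(12 + 12\right) 64 = 24 \cdot 64 = 1536$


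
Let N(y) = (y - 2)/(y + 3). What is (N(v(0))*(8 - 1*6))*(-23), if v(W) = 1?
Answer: 23/2 ≈ 11.500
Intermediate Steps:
N(y) = (-2 + y)/(3 + y)
(N(v(0))*(8 - 1*6))*(-23) = (((-2 + 1)/(3 + 1))*(8 - 1*6))*(-23) = ((-1/4)*(8 - 6))*(-23) = (((1/4)*(-1))*2)*(-23) = -1/4*2*(-23) = -1/2*(-23) = 23/2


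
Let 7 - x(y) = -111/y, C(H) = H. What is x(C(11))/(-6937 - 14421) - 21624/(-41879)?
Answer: 2536213030/4919484251 ≈ 0.51554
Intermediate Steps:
x(y) = 7 + 111/y (x(y) = 7 - (-111)/y = 7 + 111/y)
x(C(11))/(-6937 - 14421) - 21624/(-41879) = (7 + 111/11)/(-6937 - 14421) - 21624/(-41879) = (7 + 111*(1/11))/(-21358) - 21624*(-1/41879) = (7 + 111/11)*(-1/21358) + 21624/41879 = (188/11)*(-1/21358) + 21624/41879 = -94/117469 + 21624/41879 = 2536213030/4919484251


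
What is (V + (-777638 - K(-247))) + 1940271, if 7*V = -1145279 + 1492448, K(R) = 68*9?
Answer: 8481316/7 ≈ 1.2116e+6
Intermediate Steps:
K(R) = 612
V = 347169/7 (V = (-1145279 + 1492448)/7 = (1/7)*347169 = 347169/7 ≈ 49596.)
(V + (-777638 - K(-247))) + 1940271 = (347169/7 + (-777638 - 1*612)) + 1940271 = (347169/7 + (-777638 - 612)) + 1940271 = (347169/7 - 778250) + 1940271 = -5100581/7 + 1940271 = 8481316/7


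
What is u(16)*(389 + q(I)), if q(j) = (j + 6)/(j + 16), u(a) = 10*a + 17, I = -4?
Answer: 137765/2 ≈ 68883.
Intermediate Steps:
u(a) = 17 + 10*a
q(j) = (6 + j)/(16 + j)
u(16)*(389 + q(I)) = (17 + 10*16)*(389 + (6 - 4)/(16 - 4)) = (17 + 160)*(389 + 2/12) = 177*(389 + (1/12)*2) = 177*(389 + ⅙) = 177*(2335/6) = 137765/2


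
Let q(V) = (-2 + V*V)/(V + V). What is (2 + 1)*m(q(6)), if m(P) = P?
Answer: 17/2 ≈ 8.5000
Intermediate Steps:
q(V) = (-2 + V**2)/(2*V) (q(V) = (-2 + V**2)/((2*V)) = (-2 + V**2)*(1/(2*V)) = (-2 + V**2)/(2*V))
(2 + 1)*m(q(6)) = (2 + 1)*((1/2)*6 - 1/6) = 3*(3 - 1*1/6) = 3*(3 - 1/6) = 3*(17/6) = 17/2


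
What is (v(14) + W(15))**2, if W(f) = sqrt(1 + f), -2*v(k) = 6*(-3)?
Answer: 169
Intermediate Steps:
v(k) = 9 (v(k) = -3*(-3) = -1/2*(-18) = 9)
(v(14) + W(15))**2 = (9 + sqrt(1 + 15))**2 = (9 + sqrt(16))**2 = (9 + 4)**2 = 13**2 = 169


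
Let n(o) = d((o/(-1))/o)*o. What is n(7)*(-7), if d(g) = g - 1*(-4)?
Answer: -147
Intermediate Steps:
d(g) = 4 + g (d(g) = g + 4 = 4 + g)
n(o) = 3*o (n(o) = (4 + (o/(-1))/o)*o = (4 + (o*(-1))/o)*o = (4 + (-o)/o)*o = (4 - 1)*o = 3*o)
n(7)*(-7) = (3*7)*(-7) = 21*(-7) = -147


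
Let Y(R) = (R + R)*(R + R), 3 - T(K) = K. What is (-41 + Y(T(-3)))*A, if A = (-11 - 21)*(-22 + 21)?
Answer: 3296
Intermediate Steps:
T(K) = 3 - K
A = 32 (A = -32*(-1) = 32)
Y(R) = 4*R² (Y(R) = (2*R)*(2*R) = 4*R²)
(-41 + Y(T(-3)))*A = (-41 + 4*(3 - 1*(-3))²)*32 = (-41 + 4*(3 + 3)²)*32 = (-41 + 4*6²)*32 = (-41 + 4*36)*32 = (-41 + 144)*32 = 103*32 = 3296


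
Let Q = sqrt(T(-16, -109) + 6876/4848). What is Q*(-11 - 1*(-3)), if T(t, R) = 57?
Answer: -4*sqrt(2383701)/101 ≈ -61.146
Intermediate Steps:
Q = sqrt(2383701)/202 (Q = sqrt(57 + 6876/4848) = sqrt(57 + 6876*(1/4848)) = sqrt(57 + 573/404) = sqrt(23601/404) = sqrt(2383701)/202 ≈ 7.6432)
Q*(-11 - 1*(-3)) = (sqrt(2383701)/202)*(-11 - 1*(-3)) = (sqrt(2383701)/202)*(-11 + 3) = (sqrt(2383701)/202)*(-8) = -4*sqrt(2383701)/101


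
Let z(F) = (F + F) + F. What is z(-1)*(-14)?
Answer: 42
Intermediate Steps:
z(F) = 3*F (z(F) = 2*F + F = 3*F)
z(-1)*(-14) = (3*(-1))*(-14) = -3*(-14) = 42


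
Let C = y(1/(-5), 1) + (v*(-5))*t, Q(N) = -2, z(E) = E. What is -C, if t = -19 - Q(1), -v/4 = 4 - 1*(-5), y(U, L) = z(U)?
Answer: 15301/5 ≈ 3060.2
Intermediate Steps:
y(U, L) = U
v = -36 (v = -4*(4 - 1*(-5)) = -4*(4 + 5) = -4*9 = -36)
t = -17 (t = -19 - 1*(-2) = -19 + 2 = -17)
C = -15301/5 (C = 1/(-5) - 36*(-5)*(-17) = -1/5 + 180*(-17) = -1/5 - 3060 = -15301/5 ≈ -3060.2)
-C = -1*(-15301/5) = 15301/5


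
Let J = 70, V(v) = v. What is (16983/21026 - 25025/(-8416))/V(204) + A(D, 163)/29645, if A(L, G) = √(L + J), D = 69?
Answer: 334552289/18049391232 + √139/29645 ≈ 0.018933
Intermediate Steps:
A(L, G) = √(70 + L) (A(L, G) = √(L + 70) = √(70 + L))
(16983/21026 - 25025/(-8416))/V(204) + A(D, 163)/29645 = (16983/21026 - 25025/(-8416))/204 + √(70 + 69)/29645 = (16983*(1/21026) - 25025*(-1/8416))*(1/204) + √139*(1/29645) = (16983/21026 + 25025/8416)*(1/204) + √139/29645 = (334552289/88477408)*(1/204) + √139/29645 = 334552289/18049391232 + √139/29645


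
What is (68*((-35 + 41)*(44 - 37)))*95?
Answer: 271320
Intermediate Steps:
(68*((-35 + 41)*(44 - 37)))*95 = (68*(6*7))*95 = (68*42)*95 = 2856*95 = 271320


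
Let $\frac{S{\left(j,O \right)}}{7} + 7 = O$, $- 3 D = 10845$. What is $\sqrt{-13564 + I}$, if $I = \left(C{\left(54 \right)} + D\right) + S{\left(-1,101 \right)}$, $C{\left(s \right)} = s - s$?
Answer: $i \sqrt{16521} \approx 128.53 i$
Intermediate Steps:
$D = -3615$ ($D = \left(- \frac{1}{3}\right) 10845 = -3615$)
$S{\left(j,O \right)} = -49 + 7 O$
$C{\left(s \right)} = 0$
$I = -2957$ ($I = \left(0 - 3615\right) + \left(-49 + 7 \cdot 101\right) = -3615 + \left(-49 + 707\right) = -3615 + 658 = -2957$)
$\sqrt{-13564 + I} = \sqrt{-13564 - 2957} = \sqrt{-16521} = i \sqrt{16521}$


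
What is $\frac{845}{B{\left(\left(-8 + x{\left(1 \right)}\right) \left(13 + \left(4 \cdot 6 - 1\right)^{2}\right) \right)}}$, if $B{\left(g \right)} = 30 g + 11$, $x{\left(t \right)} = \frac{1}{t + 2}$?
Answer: $- \frac{845}{124649} \approx -0.006779$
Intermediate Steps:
$x{\left(t \right)} = \frac{1}{2 + t}$
$B{\left(g \right)} = 11 + 30 g$
$\frac{845}{B{\left(\left(-8 + x{\left(1 \right)}\right) \left(13 + \left(4 \cdot 6 - 1\right)^{2}\right) \right)}} = \frac{845}{11 + 30 \left(-8 + \frac{1}{2 + 1}\right) \left(13 + \left(4 \cdot 6 - 1\right)^{2}\right)} = \frac{845}{11 + 30 \left(-8 + \frac{1}{3}\right) \left(13 + \left(24 - 1\right)^{2}\right)} = \frac{845}{11 + 30 \left(-8 + \frac{1}{3}\right) \left(13 + 23^{2}\right)} = \frac{845}{11 + 30 \left(- \frac{23 \left(13 + 529\right)}{3}\right)} = \frac{845}{11 + 30 \left(\left(- \frac{23}{3}\right) 542\right)} = \frac{845}{11 + 30 \left(- \frac{12466}{3}\right)} = \frac{845}{11 - 124660} = \frac{845}{-124649} = 845 \left(- \frac{1}{124649}\right) = - \frac{845}{124649}$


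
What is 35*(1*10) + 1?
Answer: 351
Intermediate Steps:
35*(1*10) + 1 = 35*10 + 1 = 350 + 1 = 351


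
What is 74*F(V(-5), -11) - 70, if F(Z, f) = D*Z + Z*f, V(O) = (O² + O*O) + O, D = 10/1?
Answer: -3400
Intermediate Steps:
D = 10 (D = 10*1 = 10)
V(O) = O + 2*O² (V(O) = (O² + O²) + O = 2*O² + O = O + 2*O²)
F(Z, f) = 10*Z + Z*f
74*F(V(-5), -11) - 70 = 74*((-5*(1 + 2*(-5)))*(10 - 11)) - 70 = 74*(-5*(1 - 10)*(-1)) - 70 = 74*(-5*(-9)*(-1)) - 70 = 74*(45*(-1)) - 70 = 74*(-45) - 70 = -3330 - 70 = -3400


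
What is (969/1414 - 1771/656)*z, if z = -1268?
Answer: 296162005/115948 ≈ 2554.3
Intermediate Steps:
(969/1414 - 1771/656)*z = (969/1414 - 1771/656)*(-1268) = -934265/463792*(-1268) = 296162005/115948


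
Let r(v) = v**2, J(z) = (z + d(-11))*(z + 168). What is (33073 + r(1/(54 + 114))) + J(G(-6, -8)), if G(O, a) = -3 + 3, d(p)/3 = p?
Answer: 776978497/28224 ≈ 27529.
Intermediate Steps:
d(p) = 3*p
G(O, a) = 0
J(z) = (-33 + z)*(168 + z) (J(z) = (z + 3*(-11))*(z + 168) = (z - 33)*(168 + z) = (-33 + z)*(168 + z))
(33073 + r(1/(54 + 114))) + J(G(-6, -8)) = (33073 + (1/(54 + 114))**2) + (-5544 + 0**2 + 135*0) = (33073 + (1/168)**2) + (-5544 + 0 + 0) = (33073 + (1/168)**2) - 5544 = (33073 + 1/28224) - 5544 = 933452353/28224 - 5544 = 776978497/28224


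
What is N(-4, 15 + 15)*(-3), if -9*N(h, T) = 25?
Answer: 25/3 ≈ 8.3333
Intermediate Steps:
N(h, T) = -25/9 (N(h, T) = -1/9*25 = -25/9)
N(-4, 15 + 15)*(-3) = -25/9*(-3) = 25/3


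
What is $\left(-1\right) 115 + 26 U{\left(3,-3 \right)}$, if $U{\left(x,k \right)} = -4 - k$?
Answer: $-141$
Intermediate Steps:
$\left(-1\right) 115 + 26 U{\left(3,-3 \right)} = \left(-1\right) 115 + 26 \left(-4 - -3\right) = -115 + 26 \left(-4 + 3\right) = -115 + 26 \left(-1\right) = -115 - 26 = -141$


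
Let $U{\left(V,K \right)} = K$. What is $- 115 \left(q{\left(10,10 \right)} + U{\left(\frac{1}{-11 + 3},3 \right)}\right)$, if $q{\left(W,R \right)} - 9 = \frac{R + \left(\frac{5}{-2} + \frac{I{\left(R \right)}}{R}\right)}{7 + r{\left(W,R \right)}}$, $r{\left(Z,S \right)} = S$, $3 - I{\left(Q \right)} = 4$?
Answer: $- \frac{24311}{17} \approx -1430.1$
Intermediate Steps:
$I{\left(Q \right)} = -1$ ($I{\left(Q \right)} = 3 - 4 = -1$)
$q{\left(W,R \right)} = 9 + \frac{- \frac{5}{2} + R - \frac{1}{R}}{7 + R}$ ($q{\left(W,R \right)} = 9 + \frac{R + \left(\frac{5}{-2} - \frac{1}{R}\right)}{7 + R} = 9 + \frac{R + \left(5 \left(- \frac{1}{2}\right) - \frac{1}{R}\right)}{7 + R} = 9 + \frac{R - \left(\frac{5}{2} + \frac{1}{R}\right)}{7 + R} = 9 + \frac{- \frac{5}{2} + R - \frac{1}{R}}{7 + R}$)
$- 115 \left(q{\left(10,10 \right)} + U{\left(\frac{1}{-11 + 3},3 \right)}\right) = - 115 \left(\frac{-2 + 20 \cdot 10^{2} + 121 \cdot 10}{2 \cdot 10 \left(7 + 10\right)} + 3\right) = - 115 \left(\frac{1}{2} \cdot \frac{1}{10} \cdot \frac{1}{17} \left(-2 + 20 \cdot 100 + 1210\right) + 3\right) = - 115 \left(\frac{1}{2} \cdot \frac{1}{10} \cdot \frac{1}{17} \left(-2 + 2000 + 1210\right) + 3\right) = - 115 \left(\frac{1}{2} \cdot \frac{1}{10} \cdot \frac{1}{17} \cdot 3208 + 3\right) = - 115 \left(\frac{802}{85} + 3\right) = \left(-115\right) \frac{1057}{85} = - \frac{24311}{17}$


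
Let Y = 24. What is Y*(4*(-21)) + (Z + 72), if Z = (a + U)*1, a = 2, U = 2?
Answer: -1940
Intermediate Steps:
Z = 4 (Z = (2 + 2)*1 = 4*1 = 4)
Y*(4*(-21)) + (Z + 72) = 24*(4*(-21)) + (4 + 72) = 24*(-84) + 76 = -2016 + 76 = -1940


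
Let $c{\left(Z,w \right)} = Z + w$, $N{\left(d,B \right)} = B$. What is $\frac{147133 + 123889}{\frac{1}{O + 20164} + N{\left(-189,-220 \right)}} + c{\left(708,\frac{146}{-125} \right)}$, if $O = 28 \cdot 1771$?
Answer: $- \frac{1007209900594}{1918179875} \approx -525.09$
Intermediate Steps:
$O = 49588$
$\frac{147133 + 123889}{\frac{1}{O + 20164} + N{\left(-189,-220 \right)}} + c{\left(708,\frac{146}{-125} \right)} = \frac{147133 + 123889}{\frac{1}{49588 + 20164} - 220} + \left(708 + \frac{146}{-125}\right) = \frac{271022}{\frac{1}{69752} - 220} + \left(708 + 146 \left(- \frac{1}{125}\right)\right) = \frac{271022}{\frac{1}{69752} - 220} + \left(708 - \frac{146}{125}\right) = \frac{271022}{- \frac{15345439}{69752}} + \frac{88354}{125} = 271022 \left(- \frac{69752}{15345439}\right) + \frac{88354}{125} = - \frac{18904326544}{15345439} + \frac{88354}{125} = - \frac{1007209900594}{1918179875}$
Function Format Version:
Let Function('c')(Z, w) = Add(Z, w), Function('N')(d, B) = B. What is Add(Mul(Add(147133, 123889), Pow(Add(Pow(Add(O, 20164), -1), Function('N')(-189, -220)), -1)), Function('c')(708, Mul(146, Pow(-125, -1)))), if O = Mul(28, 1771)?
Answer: Rational(-1007209900594, 1918179875) ≈ -525.09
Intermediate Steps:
O = 49588
Add(Mul(Add(147133, 123889), Pow(Add(Pow(Add(O, 20164), -1), Function('N')(-189, -220)), -1)), Function('c')(708, Mul(146, Pow(-125, -1)))) = Add(Mul(Add(147133, 123889), Pow(Add(Pow(Add(49588, 20164), -1), -220), -1)), Add(708, Mul(146, Pow(-125, -1)))) = Add(Mul(271022, Pow(Add(Pow(69752, -1), -220), -1)), Add(708, Mul(146, Rational(-1, 125)))) = Add(Mul(271022, Pow(Add(Rational(1, 69752), -220), -1)), Add(708, Rational(-146, 125))) = Add(Mul(271022, Pow(Rational(-15345439, 69752), -1)), Rational(88354, 125)) = Add(Mul(271022, Rational(-69752, 15345439)), Rational(88354, 125)) = Add(Rational(-18904326544, 15345439), Rational(88354, 125)) = Rational(-1007209900594, 1918179875)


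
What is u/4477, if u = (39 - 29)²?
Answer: 100/4477 ≈ 0.022336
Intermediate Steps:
u = 100 (u = 10² = 100)
u/4477 = 100/4477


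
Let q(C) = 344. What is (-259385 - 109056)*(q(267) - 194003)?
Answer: 71351915619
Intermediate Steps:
(-259385 - 109056)*(q(267) - 194003) = (-259385 - 109056)*(344 - 194003) = -368441*(-193659) = 71351915619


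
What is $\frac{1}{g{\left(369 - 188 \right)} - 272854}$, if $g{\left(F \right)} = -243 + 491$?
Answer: $- \frac{1}{272606} \approx -3.6683 \cdot 10^{-6}$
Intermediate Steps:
$g{\left(F \right)} = 248$
$\frac{1}{g{\left(369 - 188 \right)} - 272854} = \frac{1}{248 - 272854} = \frac{1}{-272606} = - \frac{1}{272606}$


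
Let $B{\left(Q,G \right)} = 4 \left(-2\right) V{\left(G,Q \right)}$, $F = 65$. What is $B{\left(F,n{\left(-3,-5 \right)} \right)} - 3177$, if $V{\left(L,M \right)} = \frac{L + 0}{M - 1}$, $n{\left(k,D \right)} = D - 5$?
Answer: $- \frac{12703}{4} \approx -3175.8$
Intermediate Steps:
$n{\left(k,D \right)} = -5 + D$
$V{\left(L,M \right)} = \frac{L}{-1 + M}$
$B{\left(Q,G \right)} = - \frac{8 G}{-1 + Q}$ ($B{\left(Q,G \right)} = 4 \left(-2\right) \frac{G}{-1 + Q} = - 8 \frac{G}{-1 + Q} = - \frac{8 G}{-1 + Q}$)
$B{\left(F,n{\left(-3,-5 \right)} \right)} - 3177 = - \frac{8 \left(-5 - 5\right)}{-1 + 65} - 3177 = \left(-8\right) \left(-10\right) \frac{1}{64} - 3177 = \frac{5}{4} - 3177 = - \frac{12703}{4}$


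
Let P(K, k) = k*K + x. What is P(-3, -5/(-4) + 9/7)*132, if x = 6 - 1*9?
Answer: -9801/7 ≈ -1400.1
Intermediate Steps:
x = -3 (x = 6 - 9 = -3)
P(K, k) = -3 + K*k (P(K, k) = k*K - 3 = K*k - 3 = -3 + K*k)
P(-3, -5/(-4) + 9/7)*132 = (-3 - 3*(-5/(-4) + 9/7))*132 = (-3 - 3*(-5*(-1/4) + 9*(1/7)))*132 = (-3 - 3*(5/4 + 9/7))*132 = (-3 - 3*71/28)*132 = (-3 - 213/28)*132 = -297/28*132 = -9801/7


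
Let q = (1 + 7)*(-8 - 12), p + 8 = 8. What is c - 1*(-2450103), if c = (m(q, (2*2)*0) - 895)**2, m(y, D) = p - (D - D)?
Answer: 3251128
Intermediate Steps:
p = 0 (p = -8 + 8 = 0)
q = -160 (q = 8*(-20) = -160)
m(y, D) = 0 (m(y, D) = 0 - (D - D) = 0 - 1*0 = 0 + 0 = 0)
c = 801025 (c = (0 - 895)**2 = (-895)**2 = 801025)
c - 1*(-2450103) = 801025 - 1*(-2450103) = 801025 + 2450103 = 3251128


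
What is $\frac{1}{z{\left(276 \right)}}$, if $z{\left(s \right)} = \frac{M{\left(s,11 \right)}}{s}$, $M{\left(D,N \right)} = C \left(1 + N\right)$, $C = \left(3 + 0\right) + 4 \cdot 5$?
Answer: $1$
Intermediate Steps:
$C = 23$ ($C = 3 + 20 = 23$)
$M{\left(D,N \right)} = 23 + 23 N$ ($M{\left(D,N \right)} = 23 \left(1 + N\right) = 23 + 23 N$)
$z{\left(s \right)} = \frac{276}{s}$ ($z{\left(s \right)} = \frac{23 + 23 \cdot 11}{s} = \frac{23 + 253}{s} = \frac{276}{s}$)
$\frac{1}{z{\left(276 \right)}} = \frac{1}{276 \cdot \frac{1}{276}} = 1^{-1} = 1$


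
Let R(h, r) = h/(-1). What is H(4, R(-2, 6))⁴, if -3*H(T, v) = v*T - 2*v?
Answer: 256/81 ≈ 3.1605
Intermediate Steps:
R(h, r) = -h (R(h, r) = h*(-1) = -h)
H(T, v) = 2*v/3 - T*v/3 (H(T, v) = -(v*T - 2*v)/3 = -(T*v - 2*v)/3 = -(-2*v + T*v)/3 = 2*v/3 - T*v/3)
H(4, R(-2, 6))⁴ = ((-1*(-2))*(2 - 1*4)/3)⁴ = ((⅓)*2*(2 - 4))⁴ = ((⅓)*2*(-2))⁴ = (-4/3)⁴ = 256/81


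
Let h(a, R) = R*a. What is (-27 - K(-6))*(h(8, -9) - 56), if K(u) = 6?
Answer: 4224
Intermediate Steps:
(-27 - K(-6))*(h(8, -9) - 56) = (-27 - 1*6)*(-9*8 - 56) = (-27 - 6)*(-72 - 56) = -33*(-128) = 4224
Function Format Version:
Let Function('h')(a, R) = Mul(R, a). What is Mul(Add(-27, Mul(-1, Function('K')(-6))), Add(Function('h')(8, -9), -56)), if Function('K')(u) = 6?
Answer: 4224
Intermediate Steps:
Mul(Add(-27, Mul(-1, Function('K')(-6))), Add(Function('h')(8, -9), -56)) = Mul(Add(-27, Mul(-1, 6)), Add(Mul(-9, 8), -56)) = Mul(Add(-27, -6), Add(-72, -56)) = Mul(-33, -128) = 4224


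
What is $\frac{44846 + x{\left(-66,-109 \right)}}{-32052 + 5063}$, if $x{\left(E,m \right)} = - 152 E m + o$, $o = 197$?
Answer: $\frac{1048445}{26989} \approx 38.847$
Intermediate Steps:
$x{\left(E,m \right)} = 197 - 152 E m$ ($x{\left(E,m \right)} = - 152 E m + 197 = 197 - 152 E m$)
$\frac{44846 + x{\left(-66,-109 \right)}}{-32052 + 5063} = \frac{44846 + \left(197 - \left(-10032\right) \left(-109\right)\right)}{-32052 + 5063} = \frac{44846 + \left(197 - 1093488\right)}{-26989} = \left(44846 - 1093291\right) \left(- \frac{1}{26989}\right) = \left(-1048445\right) \left(- \frac{1}{26989}\right) = \frac{1048445}{26989}$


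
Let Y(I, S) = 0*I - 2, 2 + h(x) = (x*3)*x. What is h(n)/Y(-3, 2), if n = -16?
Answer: -383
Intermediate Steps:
h(x) = -2 + 3*x² (h(x) = -2 + (x*3)*x = -2 + (3*x)*x = -2 + 3*x²)
Y(I, S) = -2 (Y(I, S) = 0 - 2 = -2)
h(n)/Y(-3, 2) = (-2 + 3*(-16)²)/(-2) = (-2 + 3*256)*(-½) = (-2 + 768)*(-½) = 766*(-½) = -383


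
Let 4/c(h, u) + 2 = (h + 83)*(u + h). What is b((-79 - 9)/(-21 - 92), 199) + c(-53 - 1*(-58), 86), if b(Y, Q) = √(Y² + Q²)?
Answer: 2/4003 + √505672913/113 ≈ 199.00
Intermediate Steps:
c(h, u) = 4/(-2 + (83 + h)*(h + u)) (c(h, u) = 4/(-2 + (h + 83)*(u + h)) = 4/(-2 + (83 + h)*(h + u)))
b(Y, Q) = √(Q² + Y²)
b((-79 - 9)/(-21 - 92), 199) + c(-53 - 1*(-58), 86) = √(199² + ((-79 - 9)/(-21 - 92))²) + 4/(-2 + (-53 - 1*(-58))² + 83*(-53 - 1*(-58)) + 83*86 + (-53 - 1*(-58))*86) = √(39601 + (-88/(-113))²) + 4/(-2 + (-53 + 58)² + 83*(-53 + 58) + 7138 + (-53 + 58)*86) = √(39601 + (-88*(-1/113))²) + 4/(-2 + 5² + 83*5 + 7138 + 5*86) = √(39601 + (88/113)²) + 4/(-2 + 25 + 415 + 7138 + 430) = √(39601 + 7744/12769) + 4/8006 = √(505672913/12769) + 4*(1/8006) = √505672913/113 + 2/4003 = 2/4003 + √505672913/113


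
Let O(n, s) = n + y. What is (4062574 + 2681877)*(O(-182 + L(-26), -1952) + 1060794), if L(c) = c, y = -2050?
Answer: 7139244183736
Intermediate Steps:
O(n, s) = -2050 + n (O(n, s) = n - 2050 = -2050 + n)
(4062574 + 2681877)*(O(-182 + L(-26), -1952) + 1060794) = (4062574 + 2681877)*((-2050 + (-182 - 26)) + 1060794) = 6744451*((-2050 - 208) + 1060794) = 6744451*(-2258 + 1060794) = 6744451*1058536 = 7139244183736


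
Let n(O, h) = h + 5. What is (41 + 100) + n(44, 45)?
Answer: 191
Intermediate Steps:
n(O, h) = 5 + h
(41 + 100) + n(44, 45) = (41 + 100) + (5 + 45) = 141 + 50 = 191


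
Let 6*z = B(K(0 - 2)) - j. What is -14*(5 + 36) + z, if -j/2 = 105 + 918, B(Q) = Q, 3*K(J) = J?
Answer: -2098/9 ≈ -233.11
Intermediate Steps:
K(J) = J/3
j = -2046 (j = -2*(105 + 918) = -2*1023 = -2046)
z = 3068/9 (z = ((0 - 2)/3 - 1*(-2046))/6 = ((⅓)*(-2) + 2046)/6 = (-⅔ + 2046)/6 = (⅙)*(6136/3) = 3068/9 ≈ 340.89)
-14*(5 + 36) + z = -14*(5 + 36) + 3068/9 = -14*41 + 3068/9 = -574 + 3068/9 = -2098/9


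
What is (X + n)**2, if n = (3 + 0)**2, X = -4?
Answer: 25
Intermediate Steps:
n = 9 (n = 3**2 = 9)
(X + n)**2 = (-4 + 9)**2 = 5**2 = 25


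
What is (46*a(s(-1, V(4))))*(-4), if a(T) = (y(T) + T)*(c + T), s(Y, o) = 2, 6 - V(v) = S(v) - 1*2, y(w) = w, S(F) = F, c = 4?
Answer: -4416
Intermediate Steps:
V(v) = 8 - v (V(v) = 6 - (v - 1*2) = 6 - (v - 2) = 6 - (-2 + v) = 6 + (2 - v) = 8 - v)
a(T) = 2*T*(4 + T) (a(T) = (T + T)*(4 + T) = (2*T)*(4 + T) = 2*T*(4 + T))
(46*a(s(-1, V(4))))*(-4) = (46*(2*2*(4 + 2)))*(-4) = (46*(2*2*6))*(-4) = (46*24)*(-4) = 1104*(-4) = -4416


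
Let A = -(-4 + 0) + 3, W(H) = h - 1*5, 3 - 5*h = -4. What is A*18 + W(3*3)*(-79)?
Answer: 2052/5 ≈ 410.40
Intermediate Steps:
h = 7/5 (h = ⅗ - ⅕*(-4) = ⅗ + ⅘ = 7/5 ≈ 1.4000)
W(H) = -18/5 (W(H) = 7/5 - 1*5 = 7/5 - 5 = -18/5)
A = 7 (A = -1*(-4) + 3 = 4 + 3 = 7)
A*18 + W(3*3)*(-79) = 7*18 - 18/5*(-79) = 126 + 1422/5 = 2052/5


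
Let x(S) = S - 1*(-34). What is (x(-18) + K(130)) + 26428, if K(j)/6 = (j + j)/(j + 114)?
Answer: 1613474/61 ≈ 26450.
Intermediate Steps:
K(j) = 12*j/(114 + j) (K(j) = 6*((j + j)/(j + 114)) = 6*((2*j)/(114 + j)) = 6*(2*j/(114 + j)) = 12*j/(114 + j))
x(S) = 34 + S (x(S) = S + 34 = 34 + S)
(x(-18) + K(130)) + 26428 = ((34 - 18) + 12*130/(114 + 130)) + 26428 = (16 + 12*130/244) + 26428 = (16 + 12*130*(1/244)) + 26428 = (16 + 390/61) + 26428 = 1366/61 + 26428 = 1613474/61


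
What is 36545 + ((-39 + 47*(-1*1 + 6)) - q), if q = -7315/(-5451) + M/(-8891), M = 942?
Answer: 1780586820358/48464841 ≈ 36740.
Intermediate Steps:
q = 59902823/48464841 (q = -7315/(-5451) + 942/(-8891) = -7315*(-1/5451) + 942*(-1/8891) = 7315/5451 - 942/8891 = 59902823/48464841 ≈ 1.2360)
36545 + ((-39 + 47*(-1*1 + 6)) - q) = 36545 + ((-39 + 47*(-1*1 + 6)) - 1*59902823/48464841) = 36545 + ((-39 + 47*(-1 + 6)) - 59902823/48464841) = 36545 + ((-39 + 47*5) - 59902823/48464841) = 36545 + ((-39 + 235) - 59902823/48464841) = 36545 + (196 - 59902823/48464841) = 36545 + 9439206013/48464841 = 1780586820358/48464841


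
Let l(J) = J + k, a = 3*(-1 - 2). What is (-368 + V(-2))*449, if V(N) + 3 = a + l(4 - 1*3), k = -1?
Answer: -170620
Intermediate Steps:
a = -9 (a = 3*(-3) = -9)
l(J) = -1 + J (l(J) = J - 1 = -1 + J)
V(N) = -12 (V(N) = -3 + (-9 + (-1 + (4 - 1*3))) = -3 + (-9 + (-1 + (4 - 3))) = -3 + (-9 + (-1 + 1)) = -3 + (-9 + 0) = -3 - 9 = -12)
(-368 + V(-2))*449 = (-368 - 12)*449 = -380*449 = -170620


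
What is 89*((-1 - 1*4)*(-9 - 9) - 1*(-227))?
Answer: 28213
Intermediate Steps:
89*((-1 - 1*4)*(-9 - 9) - 1*(-227)) = 89*((-1 - 4)*(-18) + 227) = 89*(-5*(-18) + 227) = 89*(90 + 227) = 89*317 = 28213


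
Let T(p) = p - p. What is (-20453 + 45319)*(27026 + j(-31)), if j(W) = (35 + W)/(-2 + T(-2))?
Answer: 671978784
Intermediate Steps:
T(p) = 0
j(W) = -35/2 - W/2 (j(W) = (35 + W)/(-2 + 0) = (35 + W)/(-2) = (35 + W)*(-½) = -35/2 - W/2)
(-20453 + 45319)*(27026 + j(-31)) = (-20453 + 45319)*(27026 + (-35/2 - ½*(-31))) = 24866*(27026 + (-35/2 + 31/2)) = 24866*(27026 - 2) = 24866*27024 = 671978784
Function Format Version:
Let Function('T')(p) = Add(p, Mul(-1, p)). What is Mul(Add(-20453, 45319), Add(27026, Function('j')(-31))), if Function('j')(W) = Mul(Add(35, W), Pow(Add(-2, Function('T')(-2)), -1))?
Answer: 671978784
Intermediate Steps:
Function('T')(p) = 0
Function('j')(W) = Add(Rational(-35, 2), Mul(Rational(-1, 2), W)) (Function('j')(W) = Mul(Add(35, W), Pow(Add(-2, 0), -1)) = Mul(Add(35, W), Pow(-2, -1)) = Mul(Add(35, W), Rational(-1, 2)) = Add(Rational(-35, 2), Mul(Rational(-1, 2), W)))
Mul(Add(-20453, 45319), Add(27026, Function('j')(-31))) = Mul(Add(-20453, 45319), Add(27026, Add(Rational(-35, 2), Mul(Rational(-1, 2), -31)))) = Mul(24866, Add(27026, Add(Rational(-35, 2), Rational(31, 2)))) = Mul(24866, Add(27026, -2)) = Mul(24866, 27024) = 671978784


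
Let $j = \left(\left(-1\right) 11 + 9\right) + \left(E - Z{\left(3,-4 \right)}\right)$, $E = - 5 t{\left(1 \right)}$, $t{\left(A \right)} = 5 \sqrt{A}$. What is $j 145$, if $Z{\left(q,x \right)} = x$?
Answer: $-3335$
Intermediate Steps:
$E = -25$ ($E = - 5 \cdot 5 \sqrt{1} = - 5 \cdot 5 \cdot 1 = \left(-5\right) 5 = -25$)
$j = -23$ ($j = \left(\left(-1\right) 11 + 9\right) - 21 = \left(-11 + 9\right) + \left(-25 + 4\right) = -2 - 21 = -23$)
$j 145 = \left(-23\right) 145 = -3335$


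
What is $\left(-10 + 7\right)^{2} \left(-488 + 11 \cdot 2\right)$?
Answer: $-4194$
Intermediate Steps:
$\left(-10 + 7\right)^{2} \left(-488 + 11 \cdot 2\right) = \left(-3\right)^{2} \left(-488 + 22\right) = 9 \left(-466\right) = -4194$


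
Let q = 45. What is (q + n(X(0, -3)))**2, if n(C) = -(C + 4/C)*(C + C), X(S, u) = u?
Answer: 361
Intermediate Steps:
n(C) = -2*C*(C + 4/C) (n(C) = -(C + 4/C)*2*C = -2*C*(C + 4/C))
(q + n(X(0, -3)))**2 = (45 + (-8 - 2*(-3)**2))**2 = (45 + (-8 - 2*9))**2 = (45 + (-8 - 18))**2 = (45 - 26)**2 = 19**2 = 361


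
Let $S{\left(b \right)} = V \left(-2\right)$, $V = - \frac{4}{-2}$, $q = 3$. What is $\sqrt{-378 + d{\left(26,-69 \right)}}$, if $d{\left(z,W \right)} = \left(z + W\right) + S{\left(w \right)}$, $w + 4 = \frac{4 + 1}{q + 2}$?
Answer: $5 i \sqrt{17} \approx 20.616 i$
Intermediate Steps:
$V = 2$ ($V = \left(-4\right) \left(- \frac{1}{2}\right) = 2$)
$w = -3$ ($w = -4 + \frac{4 + 1}{3 + 2} = -4 + \frac{5}{5} = -4 + 5 \cdot \frac{1}{5} = -4 + 1 = -3$)
$S{\left(b \right)} = -4$ ($S{\left(b \right)} = 2 \left(-2\right) = -4$)
$d{\left(z,W \right)} = -4 + W + z$ ($d{\left(z,W \right)} = \left(z + W\right) - 4 = \left(W + z\right) - 4 = -4 + W + z$)
$\sqrt{-378 + d{\left(26,-69 \right)}} = \sqrt{-378 - 47} = \sqrt{-425} = 5 i \sqrt{17}$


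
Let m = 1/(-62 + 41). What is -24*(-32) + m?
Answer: 16127/21 ≈ 767.95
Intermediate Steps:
m = -1/21 (m = 1/(-21) = -1/21 ≈ -0.047619)
-24*(-32) + m = -24*(-32) - 1/21 = 768 - 1/21 = 16127/21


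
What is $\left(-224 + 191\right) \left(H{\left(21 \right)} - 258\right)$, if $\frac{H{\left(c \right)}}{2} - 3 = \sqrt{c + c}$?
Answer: $8316 - 66 \sqrt{42} \approx 7888.3$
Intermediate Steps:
$H{\left(c \right)} = 6 + 2 \sqrt{2} \sqrt{c}$ ($H{\left(c \right)} = 6 + 2 \sqrt{c + c} = 6 + 2 \sqrt{2 c} = 6 + 2 \sqrt{2} \sqrt{c}$)
$\left(-224 + 191\right) \left(H{\left(21 \right)} - 258\right) = \left(-224 + 191\right) \left(\left(6 + 2 \sqrt{2} \sqrt{21}\right) - 258\right) = - 33 \left(\left(6 + 2 \sqrt{42}\right) - 258\right) = - 33 \left(-252 + 2 \sqrt{42}\right) = 8316 - 66 \sqrt{42}$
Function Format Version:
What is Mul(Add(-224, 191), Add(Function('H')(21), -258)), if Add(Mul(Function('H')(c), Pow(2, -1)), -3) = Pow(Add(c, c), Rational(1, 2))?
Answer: Add(8316, Mul(-66, Pow(42, Rational(1, 2)))) ≈ 7888.3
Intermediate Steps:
Function('H')(c) = Add(6, Mul(2, Pow(2, Rational(1, 2)), Pow(c, Rational(1, 2)))) (Function('H')(c) = Add(6, Mul(2, Pow(Add(c, c), Rational(1, 2)))) = Add(6, Mul(2, Pow(Mul(2, c), Rational(1, 2)))) = Add(6, Mul(2, Mul(Pow(2, Rational(1, 2)), Pow(c, Rational(1, 2))))) = Add(6, Mul(2, Pow(2, Rational(1, 2)), Pow(c, Rational(1, 2)))))
Mul(Add(-224, 191), Add(Function('H')(21), -258)) = Mul(Add(-224, 191), Add(Add(6, Mul(2, Pow(2, Rational(1, 2)), Pow(21, Rational(1, 2)))), -258)) = Mul(-33, Add(Add(6, Mul(2, Pow(42, Rational(1, 2)))), -258)) = Mul(-33, Add(-252, Mul(2, Pow(42, Rational(1, 2))))) = Add(8316, Mul(-66, Pow(42, Rational(1, 2))))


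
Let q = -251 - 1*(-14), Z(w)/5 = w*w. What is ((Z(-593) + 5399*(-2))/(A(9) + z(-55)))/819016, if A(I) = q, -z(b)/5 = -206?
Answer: 134419/49959976 ≈ 0.0026905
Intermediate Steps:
z(b) = 1030 (z(b) = -5*(-206) = 1030)
Z(w) = 5*w² (Z(w) = 5*(w*w) = 5*w²)
q = -237 (q = -251 + 14 = -237)
A(I) = -237
((Z(-593) + 5399*(-2))/(A(9) + z(-55)))/819016 = ((5*(-593)² + 5399*(-2))/(-237 + 1030))/819016 = ((5*351649 - 10798)/793)*(1/819016) = ((1758245 - 10798)*(1/793))*(1/819016) = (1747447*(1/793))*(1/819016) = (134419/61)*(1/819016) = 134419/49959976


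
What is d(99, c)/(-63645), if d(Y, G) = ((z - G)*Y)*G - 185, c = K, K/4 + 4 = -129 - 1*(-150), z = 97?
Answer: -195043/63645 ≈ -3.0645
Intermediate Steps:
K = 68 (K = -16 + 4*(-129 - 1*(-150)) = -16 + 4*(-129 + 150) = -16 + 4*21 = -16 + 84 = 68)
c = 68
d(Y, G) = -185 + G*Y*(97 - G) (d(Y, G) = ((97 - G)*Y)*G - 185 = (Y*(97 - G))*G - 185 = G*Y*(97 - G) - 185 = -185 + G*Y*(97 - G))
d(99, c)/(-63645) = (-185 - 1*99*68² + 97*68*99)/(-63645) = (-185 - 1*99*4624 + 653004)*(-1/63645) = (-185 - 457776 + 653004)*(-1/63645) = 195043*(-1/63645) = -195043/63645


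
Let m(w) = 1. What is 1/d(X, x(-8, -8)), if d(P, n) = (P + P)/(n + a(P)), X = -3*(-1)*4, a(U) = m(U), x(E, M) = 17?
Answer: ¾ ≈ 0.75000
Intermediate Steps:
a(U) = 1
X = 12 (X = 3*4 = 12)
d(P, n) = 2*P/(1 + n) (d(P, n) = (P + P)/(n + 1) = (2*P)/(1 + n) = 2*P/(1 + n))
1/d(X, x(-8, -8)) = 1/(2*12/(1 + 17)) = 1/(2*12/18) = 1/(2*12*(1/18)) = 1/(4/3) = ¾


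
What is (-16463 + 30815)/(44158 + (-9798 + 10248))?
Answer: 897/2788 ≈ 0.32174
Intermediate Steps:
(-16463 + 30815)/(44158 + (-9798 + 10248)) = 14352/(44158 + 450) = 14352/44608 = 14352*(1/44608) = 897/2788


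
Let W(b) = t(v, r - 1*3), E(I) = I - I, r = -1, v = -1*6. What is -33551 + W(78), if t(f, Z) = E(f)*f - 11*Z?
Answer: -33507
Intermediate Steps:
v = -6
E(I) = 0
t(f, Z) = -11*Z (t(f, Z) = 0*f - 11*Z = 0 - 11*Z = -11*Z)
W(b) = 44 (W(b) = -11*(-1 - 1*3) = -11*(-1 - 3) = -11*(-4) = 44)
-33551 + W(78) = -33551 + 44 = -33507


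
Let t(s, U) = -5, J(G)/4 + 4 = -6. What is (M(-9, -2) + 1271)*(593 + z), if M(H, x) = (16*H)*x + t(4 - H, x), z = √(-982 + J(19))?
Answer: 921522 + 1554*I*√1022 ≈ 9.2152e+5 + 49679.0*I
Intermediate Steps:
J(G) = -40 (J(G) = -16 + 4*(-6) = -16 - 24 = -40)
z = I*√1022 (z = √(-982 - 40) = √(-1022) = I*√1022 ≈ 31.969*I)
M(H, x) = -5 + 16*H*x (M(H, x) = (16*H)*x - 5 = 16*H*x - 5 = -5 + 16*H*x)
(M(-9, -2) + 1271)*(593 + z) = ((-5 + 16*(-9)*(-2)) + 1271)*(593 + I*√1022) = ((-5 + 288) + 1271)*(593 + I*√1022) = (283 + 1271)*(593 + I*√1022) = 1554*(593 + I*√1022) = 921522 + 1554*I*√1022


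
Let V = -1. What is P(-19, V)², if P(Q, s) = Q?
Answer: 361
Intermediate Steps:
P(-19, V)² = (-19)² = 361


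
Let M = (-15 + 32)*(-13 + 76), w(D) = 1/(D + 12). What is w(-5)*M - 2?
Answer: 151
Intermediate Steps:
w(D) = 1/(12 + D)
M = 1071 (M = 17*63 = 1071)
w(-5)*M - 2 = 1071/(12 - 5) - 2 = 1071/7 - 2 = (1/7)*1071 - 2 = 153 - 2 = 151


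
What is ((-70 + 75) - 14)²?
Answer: 81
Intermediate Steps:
((-70 + 75) - 14)² = (5 - 14)² = (-9)² = 81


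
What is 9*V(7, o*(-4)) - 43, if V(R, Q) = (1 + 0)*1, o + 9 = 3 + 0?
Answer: -34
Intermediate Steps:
o = -6 (o = -9 + (3 + 0) = -9 + 3 = -6)
V(R, Q) = 1 (V(R, Q) = 1*1 = 1)
9*V(7, o*(-4)) - 43 = 9*1 - 43 = 9 - 43 = -34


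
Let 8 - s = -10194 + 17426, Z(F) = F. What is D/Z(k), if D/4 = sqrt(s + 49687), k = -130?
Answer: -2*sqrt(42463)/65 ≈ -6.3405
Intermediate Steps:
s = -7224 (s = 8 - (-10194 + 17426) = 8 - 1*7232 = 8 - 7232 = -7224)
D = 4*sqrt(42463) (D = 4*sqrt(-7224 + 49687) = 4*sqrt(42463) ≈ 824.26)
D/Z(k) = (4*sqrt(42463))/(-130) = (4*sqrt(42463))*(-1/130) = -2*sqrt(42463)/65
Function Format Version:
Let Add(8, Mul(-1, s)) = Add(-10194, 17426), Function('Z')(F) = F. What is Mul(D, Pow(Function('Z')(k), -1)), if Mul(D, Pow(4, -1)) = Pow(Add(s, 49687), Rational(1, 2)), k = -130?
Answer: Mul(Rational(-2, 65), Pow(42463, Rational(1, 2))) ≈ -6.3405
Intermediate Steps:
s = -7224 (s = Add(8, Mul(-1, Add(-10194, 17426))) = Add(8, Mul(-1, 7232)) = Add(8, -7232) = -7224)
D = Mul(4, Pow(42463, Rational(1, 2))) (D = Mul(4, Pow(Add(-7224, 49687), Rational(1, 2))) = Mul(4, Pow(42463, Rational(1, 2))) ≈ 824.26)
Mul(D, Pow(Function('Z')(k), -1)) = Mul(Mul(4, Pow(42463, Rational(1, 2))), Pow(-130, -1)) = Mul(Mul(4, Pow(42463, Rational(1, 2))), Rational(-1, 130)) = Mul(Rational(-2, 65), Pow(42463, Rational(1, 2)))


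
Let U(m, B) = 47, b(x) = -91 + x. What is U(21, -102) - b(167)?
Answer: -29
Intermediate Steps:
U(21, -102) - b(167) = 47 - (-91 + 167) = 47 - 1*76 = 47 - 76 = -29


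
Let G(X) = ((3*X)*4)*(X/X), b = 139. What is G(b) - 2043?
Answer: -375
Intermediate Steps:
G(X) = 12*X (G(X) = (12*X)*1 = 12*X)
G(b) - 2043 = 12*139 - 2043 = 1668 - 2043 = -375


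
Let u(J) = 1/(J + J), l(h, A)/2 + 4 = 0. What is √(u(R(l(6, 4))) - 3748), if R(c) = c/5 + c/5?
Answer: I*√239882/8 ≈ 61.222*I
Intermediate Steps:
l(h, A) = -8 (l(h, A) = -8 + 2*0 = -8 + 0 = -8)
R(c) = 2*c/5 (R(c) = c*(⅕) + c*(⅕) = c/5 + c/5 = 2*c/5)
u(J) = 1/(2*J)
√(u(R(l(6, 4))) - 3748) = √(1/(2*(((⅖)*(-8)))) - 3748) = √(1/(2*(-16/5)) - 3748) = √((½)*(-5/16) - 3748) = √(-5/32 - 3748) = √(-119941/32) = I*√239882/8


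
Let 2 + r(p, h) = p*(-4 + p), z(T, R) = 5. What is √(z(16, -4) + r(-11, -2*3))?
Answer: 2*√42 ≈ 12.961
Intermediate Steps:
r(p, h) = -2 + p*(-4 + p)
√(z(16, -4) + r(-11, -2*3)) = √(5 + (-2 + (-11)² - 4*(-11))) = √(5 + (-2 + 121 + 44)) = √(5 + 163) = √168 = 2*√42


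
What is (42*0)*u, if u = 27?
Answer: 0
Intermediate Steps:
(42*0)*u = (42*0)*27 = 0*27 = 0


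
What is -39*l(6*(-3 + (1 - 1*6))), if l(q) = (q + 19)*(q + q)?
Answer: -108576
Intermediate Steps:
l(q) = 2*q*(19 + q) (l(q) = (19 + q)*(2*q) = 2*q*(19 + q))
-39*l(6*(-3 + (1 - 1*6))) = -78*6*(-3 + (1 - 1*6))*(19 + 6*(-3 + (1 - 1*6))) = -78*6*(-3 + (1 - 6))*(19 + 6*(-3 + (1 - 6))) = -78*6*(-3 - 5)*(19 + 6*(-3 - 5)) = -78*6*(-8)*(19 + 6*(-8)) = -78*(-48)*(19 - 48) = -78*(-48)*(-29) = -39*2784 = -108576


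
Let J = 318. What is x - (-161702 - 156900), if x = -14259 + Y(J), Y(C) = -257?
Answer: 304086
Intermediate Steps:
x = -14516 (x = -14259 - 257 = -14516)
x - (-161702 - 156900) = -14516 - (-161702 - 156900) = -14516 - 1*(-318602) = -14516 + 318602 = 304086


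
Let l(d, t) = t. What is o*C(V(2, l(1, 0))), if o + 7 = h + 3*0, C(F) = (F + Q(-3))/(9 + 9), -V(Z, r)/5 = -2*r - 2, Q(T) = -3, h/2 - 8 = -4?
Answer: 7/18 ≈ 0.38889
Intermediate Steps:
h = 8 (h = 16 + 2*(-4) = 16 - 8 = 8)
V(Z, r) = 10 + 10*r (V(Z, r) = -5*(-2*r - 2) = -5*(-2 - 2*r) = 10 + 10*r)
C(F) = -⅙ + F/18 (C(F) = (F - 3)/(9 + 9) = (-3 + F)/18 = (-3 + F)*(1/18) = -⅙ + F/18)
o = 1 (o = -7 + (8 + 3*0) = -7 + (8 + 0) = -7 + 8 = 1)
o*C(V(2, l(1, 0))) = 1*(-⅙ + (10 + 10*0)/18) = 1*(-⅙ + (10 + 0)/18) = 1*(-⅙ + (1/18)*10) = 1*(-⅙ + 5/9) = 1*(7/18) = 7/18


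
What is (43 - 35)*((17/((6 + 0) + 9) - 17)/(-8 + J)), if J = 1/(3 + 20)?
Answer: 43792/2745 ≈ 15.953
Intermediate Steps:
J = 1/23 ≈ 0.043478
(43 - 35)*((17/((6 + 0) + 9) - 17)/(-8 + J)) = (43 - 35)*((17/((6 + 0) + 9) - 17)/(-8 + 1/23)) = 8*((17/(6 + 9) - 17)/(-183/23)) = 8*((17/15 - 17)*(-23/183)) = 8*(-238/15*(-23/183)) = 8*(5474/2745) = 43792/2745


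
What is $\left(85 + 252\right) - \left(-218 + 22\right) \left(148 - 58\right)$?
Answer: $17977$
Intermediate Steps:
$\left(85 + 252\right) - \left(-218 + 22\right) \left(148 - 58\right) = 337 - \left(-196\right) 90 = 337 - -17640 = 337 + 17640 = 17977$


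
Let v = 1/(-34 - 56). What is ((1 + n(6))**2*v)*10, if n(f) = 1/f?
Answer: -49/324 ≈ -0.15123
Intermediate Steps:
v = -1/90 (v = 1/(-90) = -1/90 ≈ -0.011111)
((1 + n(6))**2*v)*10 = ((1 + 1/6)**2*(-1/90))*10 = ((7/6)**2*(-1/90))*10 = ((49/36)*(-1/90))*10 = -49/3240*10 = -49/324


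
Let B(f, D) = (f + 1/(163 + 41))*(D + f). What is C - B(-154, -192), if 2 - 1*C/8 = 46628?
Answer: -43481611/102 ≈ -4.2629e+5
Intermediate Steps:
B(f, D) = (1/204 + f)*(D + f) (B(f, D) = (f + 1/204)*(D + f) = (1/204 + f)*(D + f))
C = -373008 (C = 16 - 8*46628 = 16 - 373024 = -373008)
C - B(-154, -192) = -373008 - ((-154)² + (1/204)*(-192) + (1/204)*(-154) - 192*(-154)) = -373008 - (23716 - 16/17 - 77/102 + 29568) = -373008 - 1*5434795/102 = -373008 - 5434795/102 = -43481611/102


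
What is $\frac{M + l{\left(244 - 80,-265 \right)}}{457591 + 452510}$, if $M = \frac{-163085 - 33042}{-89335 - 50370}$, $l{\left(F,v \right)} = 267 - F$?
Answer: $\frac{4861914}{42381886735} \approx 0.00011472$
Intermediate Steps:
$M = \frac{196127}{139705}$ ($M = - \frac{196127}{-139705} = \left(-196127\right) \left(- \frac{1}{139705}\right) = \frac{196127}{139705} \approx 1.4039$)
$\frac{M + l{\left(244 - 80,-265 \right)}}{457591 + 452510} = \frac{\frac{196127}{139705} + \left(267 - \left(244 - 80\right)\right)}{457591 + 452510} = \frac{\frac{196127}{139705} + \left(267 - 164\right)}{910101} = \left(\frac{196127}{139705} + \left(267 - 164\right)\right) \frac{1}{910101} = \left(\frac{196127}{139705} + 103\right) \frac{1}{910101} = \frac{14585742}{139705} \cdot \frac{1}{910101} = \frac{4861914}{42381886735}$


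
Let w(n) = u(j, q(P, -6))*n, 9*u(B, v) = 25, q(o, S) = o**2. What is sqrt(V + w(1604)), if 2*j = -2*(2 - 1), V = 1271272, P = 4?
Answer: 2*sqrt(2870387)/3 ≈ 1129.5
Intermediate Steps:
j = -1 (j = (-2*(2 - 1))/2 = (-2*1)/2 = (1/2)*(-2) = -1)
u(B, v) = 25/9 (u(B, v) = (1/9)*25 = 25/9)
w(n) = 25*n/9
sqrt(V + w(1604)) = sqrt(1271272 + (25/9)*1604) = sqrt(1271272 + 40100/9) = sqrt(11481548/9) = 2*sqrt(2870387)/3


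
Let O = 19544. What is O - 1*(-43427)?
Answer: 62971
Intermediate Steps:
O - 1*(-43427) = 19544 - 1*(-43427) = 19544 + 43427 = 62971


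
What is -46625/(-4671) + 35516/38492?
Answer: 490146184/44949033 ≈ 10.904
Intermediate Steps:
-46625/(-4671) + 35516/38492 = -46625*(-1/4671) + 35516*(1/38492) = 46625/4671 + 8879/9623 = 490146184/44949033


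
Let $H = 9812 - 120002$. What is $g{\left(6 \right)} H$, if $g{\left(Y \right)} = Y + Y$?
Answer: $-1322280$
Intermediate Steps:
$H = -110190$ ($H = 9812 - 120002 = -110190$)
$g{\left(Y \right)} = 2 Y$
$g{\left(6 \right)} H = 2 \cdot 6 \left(-110190\right) = 12 \left(-110190\right) = -1322280$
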